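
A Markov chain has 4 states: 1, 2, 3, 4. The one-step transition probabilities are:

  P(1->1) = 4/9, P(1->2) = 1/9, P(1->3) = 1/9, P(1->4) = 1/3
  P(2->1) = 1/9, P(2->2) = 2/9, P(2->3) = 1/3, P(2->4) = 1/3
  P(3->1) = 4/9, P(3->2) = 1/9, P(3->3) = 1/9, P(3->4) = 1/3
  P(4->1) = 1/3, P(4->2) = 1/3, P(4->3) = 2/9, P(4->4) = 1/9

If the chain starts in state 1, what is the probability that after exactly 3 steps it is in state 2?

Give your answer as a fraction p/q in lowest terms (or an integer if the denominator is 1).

Answer: 139/729

Derivation:
Computing P^3 by repeated multiplication:
P^1 =
  1: [4/9, 1/9, 1/9, 1/3]
  2: [1/9, 2/9, 1/3, 1/3]
  3: [4/9, 1/9, 1/9, 1/3]
  4: [1/3, 1/3, 2/9, 1/9]
P^2 =
  1: [10/27, 16/81, 14/81, 7/27]
  2: [1/3, 17/81, 16/81, 7/27]
  3: [10/27, 16/81, 14/81, 7/27]
  4: [26/81, 14/81, 16/81, 25/81]
P^3 =
  1: [85/243, 139/729, 134/729, 67/243]
  2: [28/81, 140/729, 136/729, 67/243]
  3: [85/243, 139/729, 134/729, 67/243]
  4: [257/729, 145/729, 134/729, 193/729]

(P^3)[1 -> 2] = 139/729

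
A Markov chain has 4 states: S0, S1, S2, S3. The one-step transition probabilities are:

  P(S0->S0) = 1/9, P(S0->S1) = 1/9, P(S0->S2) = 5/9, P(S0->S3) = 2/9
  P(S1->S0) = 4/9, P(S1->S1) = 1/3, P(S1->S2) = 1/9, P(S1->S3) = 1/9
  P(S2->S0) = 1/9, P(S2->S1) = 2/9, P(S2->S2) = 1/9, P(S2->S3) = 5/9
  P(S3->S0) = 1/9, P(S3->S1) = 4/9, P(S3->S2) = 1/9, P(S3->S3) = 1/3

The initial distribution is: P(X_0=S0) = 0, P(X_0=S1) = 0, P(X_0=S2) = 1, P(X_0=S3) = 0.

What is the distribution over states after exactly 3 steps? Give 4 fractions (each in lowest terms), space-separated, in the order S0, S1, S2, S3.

Propagating the distribution step by step (d_{t+1} = d_t * P):
d_0 = (S0=0, S1=0, S2=1, S3=0)
  d_1[S0] = 0*1/9 + 0*4/9 + 1*1/9 + 0*1/9 = 1/9
  d_1[S1] = 0*1/9 + 0*1/3 + 1*2/9 + 0*4/9 = 2/9
  d_1[S2] = 0*5/9 + 0*1/9 + 1*1/9 + 0*1/9 = 1/9
  d_1[S3] = 0*2/9 + 0*1/9 + 1*5/9 + 0*1/3 = 5/9
d_1 = (S0=1/9, S1=2/9, S2=1/9, S3=5/9)
  d_2[S0] = 1/9*1/9 + 2/9*4/9 + 1/9*1/9 + 5/9*1/9 = 5/27
  d_2[S1] = 1/9*1/9 + 2/9*1/3 + 1/9*2/9 + 5/9*4/9 = 29/81
  d_2[S2] = 1/9*5/9 + 2/9*1/9 + 1/9*1/9 + 5/9*1/9 = 13/81
  d_2[S3] = 1/9*2/9 + 2/9*1/9 + 1/9*5/9 + 5/9*1/3 = 8/27
d_2 = (S0=5/27, S1=29/81, S2=13/81, S3=8/27)
  d_3[S0] = 5/27*1/9 + 29/81*4/9 + 13/81*1/9 + 8/27*1/9 = 56/243
  d_3[S1] = 5/27*1/9 + 29/81*1/3 + 13/81*2/9 + 8/27*4/9 = 224/729
  d_3[S2] = 5/27*5/9 + 29/81*1/9 + 13/81*1/9 + 8/27*1/9 = 47/243
  d_3[S3] = 5/27*2/9 + 29/81*1/9 + 13/81*5/9 + 8/27*1/3 = 196/729
d_3 = (S0=56/243, S1=224/729, S2=47/243, S3=196/729)

Answer: 56/243 224/729 47/243 196/729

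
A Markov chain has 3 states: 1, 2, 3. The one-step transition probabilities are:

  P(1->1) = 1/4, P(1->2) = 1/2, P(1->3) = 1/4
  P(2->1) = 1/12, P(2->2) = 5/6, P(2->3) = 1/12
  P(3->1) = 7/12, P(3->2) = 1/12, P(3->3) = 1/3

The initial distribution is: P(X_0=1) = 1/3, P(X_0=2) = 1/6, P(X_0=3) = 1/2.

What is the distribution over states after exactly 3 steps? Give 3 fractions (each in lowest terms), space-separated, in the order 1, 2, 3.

Propagating the distribution step by step (d_{t+1} = d_t * P):
d_0 = (1=1/3, 2=1/6, 3=1/2)
  d_1[1] = 1/3*1/4 + 1/6*1/12 + 1/2*7/12 = 7/18
  d_1[2] = 1/3*1/2 + 1/6*5/6 + 1/2*1/12 = 25/72
  d_1[3] = 1/3*1/4 + 1/6*1/12 + 1/2*1/3 = 19/72
d_1 = (1=7/18, 2=25/72, 3=19/72)
  d_2[1] = 7/18*1/4 + 25/72*1/12 + 19/72*7/12 = 121/432
  d_2[2] = 7/18*1/2 + 25/72*5/6 + 19/72*1/12 = 437/864
  d_2[3] = 7/18*1/4 + 25/72*1/12 + 19/72*1/3 = 185/864
d_2 = (1=121/432, 2=437/864, 3=185/864)
  d_3[1] = 121/432*1/4 + 437/864*1/12 + 185/864*7/12 = 1229/5184
  d_3[2] = 121/432*1/2 + 437/864*5/6 + 185/864*1/12 = 6007/10368
  d_3[3] = 121/432*1/4 + 437/864*1/12 + 185/864*1/3 = 1903/10368
d_3 = (1=1229/5184, 2=6007/10368, 3=1903/10368)

Answer: 1229/5184 6007/10368 1903/10368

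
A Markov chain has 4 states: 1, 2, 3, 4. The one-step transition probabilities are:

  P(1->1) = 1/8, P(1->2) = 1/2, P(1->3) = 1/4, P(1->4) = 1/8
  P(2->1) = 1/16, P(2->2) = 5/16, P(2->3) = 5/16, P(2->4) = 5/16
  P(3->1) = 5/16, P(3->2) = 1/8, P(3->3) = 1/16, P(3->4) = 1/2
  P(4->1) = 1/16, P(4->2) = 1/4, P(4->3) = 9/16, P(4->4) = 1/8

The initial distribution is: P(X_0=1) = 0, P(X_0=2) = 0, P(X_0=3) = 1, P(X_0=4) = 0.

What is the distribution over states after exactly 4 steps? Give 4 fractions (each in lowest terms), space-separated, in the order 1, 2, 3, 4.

Answer: 8865/65536 2265/8192 21239/65536 541/2048

Derivation:
Propagating the distribution step by step (d_{t+1} = d_t * P):
d_0 = (1=0, 2=0, 3=1, 4=0)
  d_1[1] = 0*1/8 + 0*1/16 + 1*5/16 + 0*1/16 = 5/16
  d_1[2] = 0*1/2 + 0*5/16 + 1*1/8 + 0*1/4 = 1/8
  d_1[3] = 0*1/4 + 0*5/16 + 1*1/16 + 0*9/16 = 1/16
  d_1[4] = 0*1/8 + 0*5/16 + 1*1/2 + 0*1/8 = 1/2
d_1 = (1=5/16, 2=1/8, 3=1/16, 4=1/2)
  d_2[1] = 5/16*1/8 + 1/8*1/16 + 1/16*5/16 + 1/2*1/16 = 25/256
  d_2[2] = 5/16*1/2 + 1/8*5/16 + 1/16*1/8 + 1/2*1/4 = 21/64
  d_2[3] = 5/16*1/4 + 1/8*5/16 + 1/16*1/16 + 1/2*9/16 = 103/256
  d_2[4] = 5/16*1/8 + 1/8*5/16 + 1/16*1/2 + 1/2*1/8 = 11/64
d_2 = (1=25/256, 2=21/64, 3=103/256, 4=11/64)
  d_3[1] = 25/256*1/8 + 21/64*1/16 + 103/256*5/16 + 11/64*1/16 = 693/4096
  d_3[2] = 25/256*1/2 + 21/64*5/16 + 103/256*1/8 + 11/64*1/4 = 501/2048
  d_3[3] = 25/256*1/4 + 21/64*5/16 + 103/256*1/16 + 11/64*9/16 = 1019/4096
  d_3[4] = 25/256*1/8 + 21/64*5/16 + 103/256*1/2 + 11/64*1/8 = 691/2048
d_3 = (1=693/4096, 2=501/2048, 3=1019/4096, 4=691/2048)
  d_4[1] = 693/4096*1/8 + 501/2048*1/16 + 1019/4096*5/16 + 691/2048*1/16 = 8865/65536
  d_4[2] = 693/4096*1/2 + 501/2048*5/16 + 1019/4096*1/8 + 691/2048*1/4 = 2265/8192
  d_4[3] = 693/4096*1/4 + 501/2048*5/16 + 1019/4096*1/16 + 691/2048*9/16 = 21239/65536
  d_4[4] = 693/4096*1/8 + 501/2048*5/16 + 1019/4096*1/2 + 691/2048*1/8 = 541/2048
d_4 = (1=8865/65536, 2=2265/8192, 3=21239/65536, 4=541/2048)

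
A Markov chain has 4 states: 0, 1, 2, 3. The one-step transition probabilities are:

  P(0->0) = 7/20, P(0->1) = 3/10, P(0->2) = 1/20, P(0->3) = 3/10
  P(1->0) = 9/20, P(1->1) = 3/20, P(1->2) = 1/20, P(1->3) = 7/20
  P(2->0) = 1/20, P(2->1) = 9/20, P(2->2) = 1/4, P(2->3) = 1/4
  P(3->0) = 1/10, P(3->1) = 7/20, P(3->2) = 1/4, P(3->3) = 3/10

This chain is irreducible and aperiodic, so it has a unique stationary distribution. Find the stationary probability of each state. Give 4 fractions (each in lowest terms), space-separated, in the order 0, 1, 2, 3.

Answer: 967/3712 2171/7424 1035/7424 571/1856

Derivation:
The stationary distribution satisfies pi = pi * P, i.e.:
  pi_0 = 7/20*pi_0 + 9/20*pi_1 + 1/20*pi_2 + 1/10*pi_3
  pi_1 = 3/10*pi_0 + 3/20*pi_1 + 9/20*pi_2 + 7/20*pi_3
  pi_2 = 1/20*pi_0 + 1/20*pi_1 + 1/4*pi_2 + 1/4*pi_3
  pi_3 = 3/10*pi_0 + 7/20*pi_1 + 1/4*pi_2 + 3/10*pi_3
with normalization: pi_0 + pi_1 + pi_2 + pi_3 = 1.

Using the first 3 balance equations plus normalization, the linear system A*pi = b is:
  [-13/20, 9/20, 1/20, 1/10] . pi = 0
  [3/10, -17/20, 9/20, 7/20] . pi = 0
  [1/20, 1/20, -3/4, 1/4] . pi = 0
  [1, 1, 1, 1] . pi = 1

Solving yields:
  pi_0 = 967/3712
  pi_1 = 2171/7424
  pi_2 = 1035/7424
  pi_3 = 571/1856

Verification (pi * P):
  967/3712*7/20 + 2171/7424*9/20 + 1035/7424*1/20 + 571/1856*1/10 = 967/3712 = pi_0  (ok)
  967/3712*3/10 + 2171/7424*3/20 + 1035/7424*9/20 + 571/1856*7/20 = 2171/7424 = pi_1  (ok)
  967/3712*1/20 + 2171/7424*1/20 + 1035/7424*1/4 + 571/1856*1/4 = 1035/7424 = pi_2  (ok)
  967/3712*3/10 + 2171/7424*7/20 + 1035/7424*1/4 + 571/1856*3/10 = 571/1856 = pi_3  (ok)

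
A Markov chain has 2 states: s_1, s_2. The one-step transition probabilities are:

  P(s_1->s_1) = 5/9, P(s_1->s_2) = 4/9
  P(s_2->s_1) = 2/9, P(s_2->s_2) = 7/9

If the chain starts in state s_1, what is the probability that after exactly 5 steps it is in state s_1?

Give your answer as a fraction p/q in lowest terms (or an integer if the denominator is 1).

Computing P^5 by repeated multiplication:
P^1 =
  s_1: [5/9, 4/9]
  s_2: [2/9, 7/9]
P^2 =
  s_1: [11/27, 16/27]
  s_2: [8/27, 19/27]
P^3 =
  s_1: [29/81, 52/81]
  s_2: [26/81, 55/81]
P^4 =
  s_1: [83/243, 160/243]
  s_2: [80/243, 163/243]
P^5 =
  s_1: [245/729, 484/729]
  s_2: [242/729, 487/729]

(P^5)[s_1 -> s_1] = 245/729

Answer: 245/729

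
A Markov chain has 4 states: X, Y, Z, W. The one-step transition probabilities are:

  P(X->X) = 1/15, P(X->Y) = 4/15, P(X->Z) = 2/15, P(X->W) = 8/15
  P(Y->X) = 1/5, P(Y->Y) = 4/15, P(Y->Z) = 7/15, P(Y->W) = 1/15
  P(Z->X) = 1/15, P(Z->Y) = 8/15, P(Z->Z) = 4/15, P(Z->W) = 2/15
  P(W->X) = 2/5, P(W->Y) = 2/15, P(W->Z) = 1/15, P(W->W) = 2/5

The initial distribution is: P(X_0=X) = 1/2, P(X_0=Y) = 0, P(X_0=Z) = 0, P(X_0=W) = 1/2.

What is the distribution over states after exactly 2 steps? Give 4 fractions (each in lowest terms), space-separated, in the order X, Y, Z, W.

Propagating the distribution step by step (d_{t+1} = d_t * P):
d_0 = (X=1/2, Y=0, Z=0, W=1/2)
  d_1[X] = 1/2*1/15 + 0*1/5 + 0*1/15 + 1/2*2/5 = 7/30
  d_1[Y] = 1/2*4/15 + 0*4/15 + 0*8/15 + 1/2*2/15 = 1/5
  d_1[Z] = 1/2*2/15 + 0*7/15 + 0*4/15 + 1/2*1/15 = 1/10
  d_1[W] = 1/2*8/15 + 0*1/15 + 0*2/15 + 1/2*2/5 = 7/15
d_1 = (X=7/30, Y=1/5, Z=1/10, W=7/15)
  d_2[X] = 7/30*1/15 + 1/5*1/5 + 1/10*1/15 + 7/15*2/5 = 56/225
  d_2[Y] = 7/30*4/15 + 1/5*4/15 + 1/10*8/15 + 7/15*2/15 = 52/225
  d_2[Z] = 7/30*2/15 + 1/5*7/15 + 1/10*4/15 + 7/15*1/15 = 41/225
  d_2[W] = 7/30*8/15 + 1/5*1/15 + 1/10*2/15 + 7/15*2/5 = 76/225
d_2 = (X=56/225, Y=52/225, Z=41/225, W=76/225)

Answer: 56/225 52/225 41/225 76/225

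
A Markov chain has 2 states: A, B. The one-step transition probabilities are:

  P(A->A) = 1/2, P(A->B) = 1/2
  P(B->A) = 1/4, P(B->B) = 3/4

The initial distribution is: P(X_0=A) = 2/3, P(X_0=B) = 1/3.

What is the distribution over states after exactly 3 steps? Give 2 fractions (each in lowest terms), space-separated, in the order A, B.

Answer: 65/192 127/192

Derivation:
Propagating the distribution step by step (d_{t+1} = d_t * P):
d_0 = (A=2/3, B=1/3)
  d_1[A] = 2/3*1/2 + 1/3*1/4 = 5/12
  d_1[B] = 2/3*1/2 + 1/3*3/4 = 7/12
d_1 = (A=5/12, B=7/12)
  d_2[A] = 5/12*1/2 + 7/12*1/4 = 17/48
  d_2[B] = 5/12*1/2 + 7/12*3/4 = 31/48
d_2 = (A=17/48, B=31/48)
  d_3[A] = 17/48*1/2 + 31/48*1/4 = 65/192
  d_3[B] = 17/48*1/2 + 31/48*3/4 = 127/192
d_3 = (A=65/192, B=127/192)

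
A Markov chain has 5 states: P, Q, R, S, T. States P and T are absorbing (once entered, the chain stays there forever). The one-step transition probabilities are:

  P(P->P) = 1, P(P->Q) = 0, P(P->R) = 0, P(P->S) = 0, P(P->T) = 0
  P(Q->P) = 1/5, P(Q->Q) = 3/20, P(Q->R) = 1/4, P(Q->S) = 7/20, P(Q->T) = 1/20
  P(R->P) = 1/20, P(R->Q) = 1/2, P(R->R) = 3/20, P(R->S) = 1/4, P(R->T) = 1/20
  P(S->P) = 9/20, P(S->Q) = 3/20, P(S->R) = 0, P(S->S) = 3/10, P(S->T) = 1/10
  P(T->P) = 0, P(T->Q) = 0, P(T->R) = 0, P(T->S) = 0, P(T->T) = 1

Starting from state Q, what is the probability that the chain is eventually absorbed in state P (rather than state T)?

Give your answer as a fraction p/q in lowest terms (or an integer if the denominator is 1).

Let a_i = P(absorbed in P | start in state i).
Boundary conditions: a_P = 1, a_T = 0.
For each transient state i, a_i = sum_j P(i->j) * a_j:
  a_Q = 1/5*a_P + 3/20*a_Q + 1/4*a_R + 7/20*a_S + 1/20*a_T
  a_R = 1/20*a_P + 1/2*a_Q + 3/20*a_R + 1/4*a_S + 1/20*a_T
  a_S = 9/20*a_P + 3/20*a_Q + 0*a_R + 3/10*a_S + 1/10*a_T

Substituting a_P = 1 and a_T = 0, rearrange to (I - Q) a = r where r[i] = P(i -> P):
  [17/20, -1/4, -7/20] . (a_Q, a_R, a_S) = 1/5
  [-1/2, 17/20, -1/4] . (a_Q, a_R, a_S) = 1/20
  [-3/20, 0, 7/10] . (a_Q, a_R, a_S) = 9/20

Solving yields:
  a_Q = 1159/1457
  a_R = 36/47
  a_S = 1185/1457

Starting state is Q, so the absorption probability is a_Q = 1159/1457.

Answer: 1159/1457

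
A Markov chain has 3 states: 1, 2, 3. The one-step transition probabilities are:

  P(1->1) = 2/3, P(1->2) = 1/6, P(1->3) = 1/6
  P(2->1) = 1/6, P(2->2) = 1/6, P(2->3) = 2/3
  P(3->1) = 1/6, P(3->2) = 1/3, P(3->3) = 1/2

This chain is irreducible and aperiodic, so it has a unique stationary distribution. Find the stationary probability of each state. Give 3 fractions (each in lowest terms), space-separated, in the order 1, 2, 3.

The stationary distribution satisfies pi = pi * P, i.e.:
  pi_1 = 2/3*pi_1 + 1/6*pi_2 + 1/6*pi_3
  pi_2 = 1/6*pi_1 + 1/6*pi_2 + 1/3*pi_3
  pi_3 = 1/6*pi_1 + 2/3*pi_2 + 1/2*pi_3
with normalization: pi_1 + pi_2 + pi_3 = 1.

Using the first 2 balance equations plus normalization, the linear system A*pi = b is:
  [-1/3, 1/6, 1/6] . pi = 0
  [1/6, -5/6, 1/3] . pi = 0
  [1, 1, 1] . pi = 1

Solving yields:
  pi_1 = 1/3
  pi_2 = 5/21
  pi_3 = 3/7

Verification (pi * P):
  1/3*2/3 + 5/21*1/6 + 3/7*1/6 = 1/3 = pi_1  (ok)
  1/3*1/6 + 5/21*1/6 + 3/7*1/3 = 5/21 = pi_2  (ok)
  1/3*1/6 + 5/21*2/3 + 3/7*1/2 = 3/7 = pi_3  (ok)

Answer: 1/3 5/21 3/7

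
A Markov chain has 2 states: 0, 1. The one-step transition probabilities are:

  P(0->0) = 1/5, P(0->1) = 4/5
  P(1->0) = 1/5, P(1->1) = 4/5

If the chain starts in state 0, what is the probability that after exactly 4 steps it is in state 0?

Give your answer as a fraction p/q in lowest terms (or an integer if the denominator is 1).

Computing P^4 by repeated multiplication:
P^1 =
  0: [1/5, 4/5]
  1: [1/5, 4/5]
P^2 =
  0: [1/5, 4/5]
  1: [1/5, 4/5]
P^3 =
  0: [1/5, 4/5]
  1: [1/5, 4/5]
P^4 =
  0: [1/5, 4/5]
  1: [1/5, 4/5]

(P^4)[0 -> 0] = 1/5

Answer: 1/5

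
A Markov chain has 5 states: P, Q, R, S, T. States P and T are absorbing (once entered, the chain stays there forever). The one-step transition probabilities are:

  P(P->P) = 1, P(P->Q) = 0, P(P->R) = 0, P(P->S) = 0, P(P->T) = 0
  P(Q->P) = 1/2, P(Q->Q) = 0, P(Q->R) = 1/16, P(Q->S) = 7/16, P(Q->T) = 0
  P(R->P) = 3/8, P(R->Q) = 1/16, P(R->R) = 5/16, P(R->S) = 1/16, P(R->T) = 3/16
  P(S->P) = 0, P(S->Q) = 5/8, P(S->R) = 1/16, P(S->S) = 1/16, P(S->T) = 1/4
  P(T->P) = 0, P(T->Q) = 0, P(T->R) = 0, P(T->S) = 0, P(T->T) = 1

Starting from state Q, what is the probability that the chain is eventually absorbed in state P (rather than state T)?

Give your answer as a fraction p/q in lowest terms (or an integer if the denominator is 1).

Let a_i = P(absorbed in P | start in state i).
Boundary conditions: a_P = 1, a_T = 0.
For each transient state i, a_i = sum_j P(i->j) * a_j:
  a_Q = 1/2*a_P + 0*a_Q + 1/16*a_R + 7/16*a_S + 0*a_T
  a_R = 3/8*a_P + 1/16*a_Q + 5/16*a_R + 1/16*a_S + 3/16*a_T
  a_S = 0*a_P + 5/8*a_Q + 1/16*a_R + 1/16*a_S + 1/4*a_T

Substituting a_P = 1 and a_T = 0, rearrange to (I - Q) a = r where r[i] = P(i -> P):
  [1, -1/16, -7/16] . (a_Q, a_R, a_S) = 1/2
  [-1/16, 11/16, -1/16] . (a_Q, a_R, a_S) = 3/8
  [-5/8, -1/16, 15/16] . (a_Q, a_R, a_S) = 0

Solving yields:
  a_Q = 722/911
  a_R = 610/911
  a_S = 522/911

Starting state is Q, so the absorption probability is a_Q = 722/911.

Answer: 722/911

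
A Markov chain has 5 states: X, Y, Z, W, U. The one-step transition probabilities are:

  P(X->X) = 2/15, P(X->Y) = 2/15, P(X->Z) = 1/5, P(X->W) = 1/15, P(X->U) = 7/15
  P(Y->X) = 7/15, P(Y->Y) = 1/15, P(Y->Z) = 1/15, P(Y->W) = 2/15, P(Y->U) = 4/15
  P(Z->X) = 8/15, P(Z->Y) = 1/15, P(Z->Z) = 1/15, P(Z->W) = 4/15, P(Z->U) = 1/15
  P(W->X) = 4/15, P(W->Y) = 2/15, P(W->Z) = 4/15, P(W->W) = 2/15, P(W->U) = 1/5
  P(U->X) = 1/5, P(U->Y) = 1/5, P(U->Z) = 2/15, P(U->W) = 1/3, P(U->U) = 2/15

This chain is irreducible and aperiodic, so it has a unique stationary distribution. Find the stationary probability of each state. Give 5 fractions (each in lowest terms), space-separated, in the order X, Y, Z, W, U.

Answer: 22037/78449 209/1601 12356/78449 14501/78449 19314/78449

Derivation:
The stationary distribution satisfies pi = pi * P, i.e.:
  pi_X = 2/15*pi_X + 7/15*pi_Y + 8/15*pi_Z + 4/15*pi_W + 1/5*pi_U
  pi_Y = 2/15*pi_X + 1/15*pi_Y + 1/15*pi_Z + 2/15*pi_W + 1/5*pi_U
  pi_Z = 1/5*pi_X + 1/15*pi_Y + 1/15*pi_Z + 4/15*pi_W + 2/15*pi_U
  pi_W = 1/15*pi_X + 2/15*pi_Y + 4/15*pi_Z + 2/15*pi_W + 1/3*pi_U
  pi_U = 7/15*pi_X + 4/15*pi_Y + 1/15*pi_Z + 1/5*pi_W + 2/15*pi_U
with normalization: pi_X + pi_Y + pi_Z + pi_W + pi_U = 1.

Using the first 4 balance equations plus normalization, the linear system A*pi = b is:
  [-13/15, 7/15, 8/15, 4/15, 1/5] . pi = 0
  [2/15, -14/15, 1/15, 2/15, 1/5] . pi = 0
  [1/5, 1/15, -14/15, 4/15, 2/15] . pi = 0
  [1/15, 2/15, 4/15, -13/15, 1/3] . pi = 0
  [1, 1, 1, 1, 1] . pi = 1

Solving yields:
  pi_X = 22037/78449
  pi_Y = 209/1601
  pi_Z = 12356/78449
  pi_W = 14501/78449
  pi_U = 19314/78449

Verification (pi * P):
  22037/78449*2/15 + 209/1601*7/15 + 12356/78449*8/15 + 14501/78449*4/15 + 19314/78449*1/5 = 22037/78449 = pi_X  (ok)
  22037/78449*2/15 + 209/1601*1/15 + 12356/78449*1/15 + 14501/78449*2/15 + 19314/78449*1/5 = 209/1601 = pi_Y  (ok)
  22037/78449*1/5 + 209/1601*1/15 + 12356/78449*1/15 + 14501/78449*4/15 + 19314/78449*2/15 = 12356/78449 = pi_Z  (ok)
  22037/78449*1/15 + 209/1601*2/15 + 12356/78449*4/15 + 14501/78449*2/15 + 19314/78449*1/3 = 14501/78449 = pi_W  (ok)
  22037/78449*7/15 + 209/1601*4/15 + 12356/78449*1/15 + 14501/78449*1/5 + 19314/78449*2/15 = 19314/78449 = pi_U  (ok)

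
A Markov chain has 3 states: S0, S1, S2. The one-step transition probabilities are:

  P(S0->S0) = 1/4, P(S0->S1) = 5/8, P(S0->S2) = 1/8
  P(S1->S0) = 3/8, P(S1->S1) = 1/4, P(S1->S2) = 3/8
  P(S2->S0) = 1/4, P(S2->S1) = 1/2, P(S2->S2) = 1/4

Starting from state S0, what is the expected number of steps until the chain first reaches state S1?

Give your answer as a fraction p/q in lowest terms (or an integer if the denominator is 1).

Answer: 28/17

Derivation:
Let h_i = expected steps to first reach S1 from state i.
Boundary: h_S1 = 0.
First-step equations for the other states:
  h_S0 = 1 + 1/4*h_S0 + 5/8*h_S1 + 1/8*h_S2
  h_S2 = 1 + 1/4*h_S0 + 1/2*h_S1 + 1/4*h_S2

Substituting h_S1 = 0 and rearranging gives the linear system (I - Q) h = 1:
  [3/4, -1/8] . (h_S0, h_S2) = 1
  [-1/4, 3/4] . (h_S0, h_S2) = 1

Solving yields:
  h_S0 = 28/17
  h_S2 = 32/17

Starting state is S0, so the expected hitting time is h_S0 = 28/17.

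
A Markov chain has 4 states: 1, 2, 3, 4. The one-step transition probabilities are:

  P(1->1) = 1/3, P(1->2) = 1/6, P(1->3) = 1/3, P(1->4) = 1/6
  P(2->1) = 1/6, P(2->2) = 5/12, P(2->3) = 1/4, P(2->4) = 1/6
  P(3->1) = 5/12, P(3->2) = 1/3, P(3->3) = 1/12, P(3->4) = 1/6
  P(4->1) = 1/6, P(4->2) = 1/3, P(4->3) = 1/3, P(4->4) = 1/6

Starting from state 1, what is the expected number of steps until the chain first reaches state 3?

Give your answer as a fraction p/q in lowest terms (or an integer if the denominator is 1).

Let h_i = expected steps to first reach 3 from state i.
Boundary: h_3 = 0.
First-step equations for the other states:
  h_1 = 1 + 1/3*h_1 + 1/6*h_2 + 1/3*h_3 + 1/6*h_4
  h_2 = 1 + 1/6*h_1 + 5/12*h_2 + 1/4*h_3 + 1/6*h_4
  h_4 = 1 + 1/6*h_1 + 1/3*h_2 + 1/3*h_3 + 1/6*h_4

Substituting h_3 = 0 and rearranging gives the linear system (I - Q) h = 1:
  [2/3, -1/6, -1/6] . (h_1, h_2, h_4) = 1
  [-1/6, 7/12, -1/6] . (h_1, h_2, h_4) = 1
  [-1/6, -1/3, 5/6] . (h_1, h_2, h_4) = 1

Solving yields:
  h_1 = 324/101
  h_2 = 360/101
  h_4 = 330/101

Starting state is 1, so the expected hitting time is h_1 = 324/101.

Answer: 324/101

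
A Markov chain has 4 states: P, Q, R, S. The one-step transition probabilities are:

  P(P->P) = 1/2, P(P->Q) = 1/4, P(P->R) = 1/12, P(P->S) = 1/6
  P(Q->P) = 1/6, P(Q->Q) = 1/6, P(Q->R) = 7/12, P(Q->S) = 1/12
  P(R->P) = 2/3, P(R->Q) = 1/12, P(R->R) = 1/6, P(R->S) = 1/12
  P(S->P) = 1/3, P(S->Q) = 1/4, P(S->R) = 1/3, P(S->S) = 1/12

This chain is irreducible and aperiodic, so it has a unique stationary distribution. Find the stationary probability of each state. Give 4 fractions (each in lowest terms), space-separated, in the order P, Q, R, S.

The stationary distribution satisfies pi = pi * P, i.e.:
  pi_P = 1/2*pi_P + 1/6*pi_Q + 2/3*pi_R + 1/3*pi_S
  pi_Q = 1/4*pi_P + 1/6*pi_Q + 1/12*pi_R + 1/4*pi_S
  pi_R = 1/12*pi_P + 7/12*pi_Q + 1/6*pi_R + 1/3*pi_S
  pi_S = 1/6*pi_P + 1/12*pi_Q + 1/12*pi_R + 1/12*pi_S
with normalization: pi_P + pi_Q + pi_R + pi_S = 1.

Using the first 3 balance equations plus normalization, the linear system A*pi = b is:
  [-1/2, 1/6, 2/3, 1/3] . pi = 0
  [1/4, -5/6, 1/12, 1/4] . pi = 0
  [1/12, 7/12, -5/6, 1/3] . pi = 0
  [1, 1, 1, 1] . pi = 1

Solving yields:
  pi_P = 29/64
  pi_Q = 25/128
  pi_R = 59/256
  pi_S = 31/256

Verification (pi * P):
  29/64*1/2 + 25/128*1/6 + 59/256*2/3 + 31/256*1/3 = 29/64 = pi_P  (ok)
  29/64*1/4 + 25/128*1/6 + 59/256*1/12 + 31/256*1/4 = 25/128 = pi_Q  (ok)
  29/64*1/12 + 25/128*7/12 + 59/256*1/6 + 31/256*1/3 = 59/256 = pi_R  (ok)
  29/64*1/6 + 25/128*1/12 + 59/256*1/12 + 31/256*1/12 = 31/256 = pi_S  (ok)

Answer: 29/64 25/128 59/256 31/256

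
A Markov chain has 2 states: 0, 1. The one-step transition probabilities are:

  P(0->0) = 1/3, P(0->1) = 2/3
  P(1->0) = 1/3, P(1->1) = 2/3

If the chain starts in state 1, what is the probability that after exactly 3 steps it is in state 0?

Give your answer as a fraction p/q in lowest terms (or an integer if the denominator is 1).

Computing P^3 by repeated multiplication:
P^1 =
  0: [1/3, 2/3]
  1: [1/3, 2/3]
P^2 =
  0: [1/3, 2/3]
  1: [1/3, 2/3]
P^3 =
  0: [1/3, 2/3]
  1: [1/3, 2/3]

(P^3)[1 -> 0] = 1/3

Answer: 1/3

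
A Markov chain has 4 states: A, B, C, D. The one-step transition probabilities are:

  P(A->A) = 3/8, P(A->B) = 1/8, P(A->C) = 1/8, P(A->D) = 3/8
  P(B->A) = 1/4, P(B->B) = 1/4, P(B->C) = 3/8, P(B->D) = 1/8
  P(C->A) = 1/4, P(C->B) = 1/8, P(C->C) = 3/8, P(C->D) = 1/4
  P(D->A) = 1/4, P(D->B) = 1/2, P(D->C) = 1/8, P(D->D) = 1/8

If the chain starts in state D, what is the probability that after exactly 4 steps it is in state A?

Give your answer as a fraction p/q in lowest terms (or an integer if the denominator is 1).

Computing P^4 by repeated multiplication:
P^1 =
  A: [3/8, 1/8, 1/8, 3/8]
  B: [1/4, 1/4, 3/8, 1/8]
  C: [1/4, 1/8, 3/8, 1/4]
  D: [1/4, 1/2, 1/8, 1/8]
P^2 =
  A: [19/64, 9/32, 3/16, 15/64]
  B: [9/32, 13/64, 9/32, 15/64]
  C: [9/32, 15/64, 1/4, 15/64]
  D: [9/32, 15/64, 9/32, 13/64]
P^3 =
  A: [147/512, 127/512, 31/128, 57/256]
  B: [73/256, 61/256, 63/256, 59/256]
  C: [73/256, 31/128, 63/256, 29/128]
  D: [73/256, 59/256, 65/256, 59/256]
P^4 =
  A: [1171/4096, 981/4096, 507/2048, 465/2048]
  B: [585/2048, 247/1024, 63/256, 465/2048]
  C: [585/2048, 123/512, 253/1024, 465/2048]
  D: [585/2048, 123/512, 63/256, 467/2048]

(P^4)[D -> A] = 585/2048

Answer: 585/2048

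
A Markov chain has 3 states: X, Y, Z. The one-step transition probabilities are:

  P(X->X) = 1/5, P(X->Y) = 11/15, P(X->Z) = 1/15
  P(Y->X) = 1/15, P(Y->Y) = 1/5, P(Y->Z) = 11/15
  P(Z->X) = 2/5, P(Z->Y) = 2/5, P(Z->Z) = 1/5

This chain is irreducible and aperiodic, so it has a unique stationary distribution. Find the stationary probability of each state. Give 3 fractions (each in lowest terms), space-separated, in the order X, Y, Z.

Answer: 78/349 138/349 133/349

Derivation:
The stationary distribution satisfies pi = pi * P, i.e.:
  pi_X = 1/5*pi_X + 1/15*pi_Y + 2/5*pi_Z
  pi_Y = 11/15*pi_X + 1/5*pi_Y + 2/5*pi_Z
  pi_Z = 1/15*pi_X + 11/15*pi_Y + 1/5*pi_Z
with normalization: pi_X + pi_Y + pi_Z = 1.

Using the first 2 balance equations plus normalization, the linear system A*pi = b is:
  [-4/5, 1/15, 2/5] . pi = 0
  [11/15, -4/5, 2/5] . pi = 0
  [1, 1, 1] . pi = 1

Solving yields:
  pi_X = 78/349
  pi_Y = 138/349
  pi_Z = 133/349

Verification (pi * P):
  78/349*1/5 + 138/349*1/15 + 133/349*2/5 = 78/349 = pi_X  (ok)
  78/349*11/15 + 138/349*1/5 + 133/349*2/5 = 138/349 = pi_Y  (ok)
  78/349*1/15 + 138/349*11/15 + 133/349*1/5 = 133/349 = pi_Z  (ok)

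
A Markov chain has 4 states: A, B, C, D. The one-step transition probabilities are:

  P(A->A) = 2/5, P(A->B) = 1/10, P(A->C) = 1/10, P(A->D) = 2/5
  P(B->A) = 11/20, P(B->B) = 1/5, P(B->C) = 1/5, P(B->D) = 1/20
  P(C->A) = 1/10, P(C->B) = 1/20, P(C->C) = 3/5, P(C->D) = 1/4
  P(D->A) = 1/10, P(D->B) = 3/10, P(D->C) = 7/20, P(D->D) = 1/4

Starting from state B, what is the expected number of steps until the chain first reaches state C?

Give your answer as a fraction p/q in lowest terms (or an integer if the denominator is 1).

Answer: 862/169

Derivation:
Let h_i = expected steps to first reach C from state i.
Boundary: h_C = 0.
First-step equations for the other states:
  h_A = 1 + 2/5*h_A + 1/10*h_B + 1/10*h_C + 2/5*h_D
  h_B = 1 + 11/20*h_A + 1/5*h_B + 1/5*h_C + 1/20*h_D
  h_D = 1 + 1/10*h_A + 3/10*h_B + 7/20*h_C + 1/4*h_D

Substituting h_C = 0 and rearranging gives the linear system (I - Q) h = 1:
  [3/5, -1/10, -2/5] . (h_A, h_B, h_D) = 1
  [-11/20, 4/5, -1/20] . (h_A, h_B, h_D) = 1
  [-1/10, -3/10, 3/4] . (h_A, h_B, h_D) = 1

Solving yields:
  h_A = 68/13
  h_B = 862/169
  h_D = 688/169

Starting state is B, so the expected hitting time is h_B = 862/169.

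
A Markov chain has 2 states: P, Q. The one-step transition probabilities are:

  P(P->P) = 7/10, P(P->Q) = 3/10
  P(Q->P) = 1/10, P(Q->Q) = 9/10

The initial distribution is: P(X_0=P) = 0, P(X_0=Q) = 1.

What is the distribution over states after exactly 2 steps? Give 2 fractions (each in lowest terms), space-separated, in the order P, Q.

Answer: 4/25 21/25

Derivation:
Propagating the distribution step by step (d_{t+1} = d_t * P):
d_0 = (P=0, Q=1)
  d_1[P] = 0*7/10 + 1*1/10 = 1/10
  d_1[Q] = 0*3/10 + 1*9/10 = 9/10
d_1 = (P=1/10, Q=9/10)
  d_2[P] = 1/10*7/10 + 9/10*1/10 = 4/25
  d_2[Q] = 1/10*3/10 + 9/10*9/10 = 21/25
d_2 = (P=4/25, Q=21/25)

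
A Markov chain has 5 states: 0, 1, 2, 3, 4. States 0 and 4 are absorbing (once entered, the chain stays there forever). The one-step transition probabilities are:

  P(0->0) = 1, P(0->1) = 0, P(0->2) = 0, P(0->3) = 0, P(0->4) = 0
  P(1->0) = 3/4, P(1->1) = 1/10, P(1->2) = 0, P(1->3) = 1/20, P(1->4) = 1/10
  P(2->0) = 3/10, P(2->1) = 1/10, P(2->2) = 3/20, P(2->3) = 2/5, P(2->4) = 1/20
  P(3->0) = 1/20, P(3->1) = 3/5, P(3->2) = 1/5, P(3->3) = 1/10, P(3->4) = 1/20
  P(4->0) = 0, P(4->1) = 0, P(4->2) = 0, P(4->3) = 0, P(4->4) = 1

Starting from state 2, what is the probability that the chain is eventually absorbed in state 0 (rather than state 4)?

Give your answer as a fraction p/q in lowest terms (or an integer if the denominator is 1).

Let a_i = P(absorbed in 0 | start in state i).
Boundary conditions: a_0 = 1, a_4 = 0.
For each transient state i, a_i = sum_j P(i->j) * a_j:
  a_1 = 3/4*a_0 + 1/10*a_1 + 0*a_2 + 1/20*a_3 + 1/10*a_4
  a_2 = 3/10*a_0 + 1/10*a_1 + 3/20*a_2 + 2/5*a_3 + 1/20*a_4
  a_3 = 1/20*a_0 + 3/5*a_1 + 1/5*a_2 + 1/10*a_3 + 1/20*a_4

Substituting a_0 = 1 and a_4 = 0, rearrange to (I - Q) a = r where r[i] = P(i -> 0):
  [9/10, 0, -1/20] . (a_1, a_2, a_3) = 3/4
  [-1/10, 17/20, -2/5] . (a_1, a_2, a_3) = 3/10
  [-3/5, -1/5, 9/10] . (a_1, a_2, a_3) = 1/20

Solving yields:
  a_1 = 4151/4720
  a_2 = 1999/2360
  a_3 = 1959/2360

Starting state is 2, so the absorption probability is a_2 = 1999/2360.

Answer: 1999/2360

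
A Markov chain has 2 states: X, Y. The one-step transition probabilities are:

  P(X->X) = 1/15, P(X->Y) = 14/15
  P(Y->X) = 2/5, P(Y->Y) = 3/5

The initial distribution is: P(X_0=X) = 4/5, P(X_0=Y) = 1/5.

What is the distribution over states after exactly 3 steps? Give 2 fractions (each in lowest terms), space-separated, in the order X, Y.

Answer: 38/135 97/135

Derivation:
Propagating the distribution step by step (d_{t+1} = d_t * P):
d_0 = (X=4/5, Y=1/5)
  d_1[X] = 4/5*1/15 + 1/5*2/5 = 2/15
  d_1[Y] = 4/5*14/15 + 1/5*3/5 = 13/15
d_1 = (X=2/15, Y=13/15)
  d_2[X] = 2/15*1/15 + 13/15*2/5 = 16/45
  d_2[Y] = 2/15*14/15 + 13/15*3/5 = 29/45
d_2 = (X=16/45, Y=29/45)
  d_3[X] = 16/45*1/15 + 29/45*2/5 = 38/135
  d_3[Y] = 16/45*14/15 + 29/45*3/5 = 97/135
d_3 = (X=38/135, Y=97/135)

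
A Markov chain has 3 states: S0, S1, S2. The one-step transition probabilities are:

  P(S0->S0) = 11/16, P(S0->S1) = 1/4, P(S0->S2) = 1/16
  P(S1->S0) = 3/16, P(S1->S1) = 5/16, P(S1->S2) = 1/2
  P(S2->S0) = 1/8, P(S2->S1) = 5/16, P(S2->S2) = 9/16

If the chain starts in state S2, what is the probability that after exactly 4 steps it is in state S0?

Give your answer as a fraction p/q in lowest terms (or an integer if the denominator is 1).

Computing P^4 by repeated multiplication:
P^1 =
  S0: [11/16, 1/4, 1/16]
  S1: [3/16, 5/16, 1/2]
  S2: [1/8, 5/16, 9/16]
P^2 =
  S0: [135/256, 69/256, 13/64]
  S1: [1/4, 77/256, 115/256]
  S2: [55/256, 39/128, 123/256]
P^3 =
  S0: [449/1024, 1145/4096, 1155/4096]
  S1: [1165/4096, 19/64, 1715/4096]
  S2: [1085/4096, 1225/4096, 893/2048]
P^4 =
  S0: [25501/65536, 4671/16384, 21351/65536]
  S1: [19893/65536, 19315/65536, 3291/8192]
  S2: [9591/32768, 19395/65536, 26959/65536]

(P^4)[S2 -> S0] = 9591/32768

Answer: 9591/32768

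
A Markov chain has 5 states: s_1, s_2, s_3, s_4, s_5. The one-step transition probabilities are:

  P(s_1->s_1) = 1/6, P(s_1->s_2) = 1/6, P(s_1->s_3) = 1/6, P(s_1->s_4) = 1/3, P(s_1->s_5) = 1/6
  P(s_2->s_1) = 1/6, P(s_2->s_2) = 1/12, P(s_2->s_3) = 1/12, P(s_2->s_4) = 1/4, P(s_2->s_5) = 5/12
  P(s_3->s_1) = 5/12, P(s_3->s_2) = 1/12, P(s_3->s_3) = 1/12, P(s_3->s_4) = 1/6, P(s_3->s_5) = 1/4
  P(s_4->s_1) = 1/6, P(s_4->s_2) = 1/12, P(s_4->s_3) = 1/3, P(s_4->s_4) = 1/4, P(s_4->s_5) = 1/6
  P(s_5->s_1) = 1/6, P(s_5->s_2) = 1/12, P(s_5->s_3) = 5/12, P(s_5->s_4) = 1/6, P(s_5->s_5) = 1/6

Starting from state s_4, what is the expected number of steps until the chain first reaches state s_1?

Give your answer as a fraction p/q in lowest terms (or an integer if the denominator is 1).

Let h_i = expected steps to first reach s_1 from state i.
Boundary: h_s_1 = 0.
First-step equations for the other states:
  h_s_2 = 1 + 1/6*h_s_1 + 1/12*h_s_2 + 1/12*h_s_3 + 1/4*h_s_4 + 5/12*h_s_5
  h_s_3 = 1 + 5/12*h_s_1 + 1/12*h_s_2 + 1/12*h_s_3 + 1/6*h_s_4 + 1/4*h_s_5
  h_s_4 = 1 + 1/6*h_s_1 + 1/12*h_s_2 + 1/3*h_s_3 + 1/4*h_s_4 + 1/6*h_s_5
  h_s_5 = 1 + 1/6*h_s_1 + 1/12*h_s_2 + 5/12*h_s_3 + 1/6*h_s_4 + 1/6*h_s_5

Substituting h_s_1 = 0 and rearranging gives the linear system (I - Q) h = 1:
  [11/12, -1/12, -1/4, -5/12] . (h_s_2, h_s_3, h_s_4, h_s_5) = 1
  [-1/12, 11/12, -1/6, -1/4] . (h_s_2, h_s_3, h_s_4, h_s_5) = 1
  [-1/12, -1/3, 3/4, -1/6] . (h_s_2, h_s_3, h_s_4, h_s_5) = 1
  [-1/12, -5/12, -1/6, 5/6] . (h_s_2, h_s_3, h_s_4, h_s_5) = 1

Solving yields:
  h_s_2 = 8988/1999
  h_s_3 = 6864/1999
  h_s_4 = 8592/1999
  h_s_5 = 8448/1999

Starting state is s_4, so the expected hitting time is h_s_4 = 8592/1999.

Answer: 8592/1999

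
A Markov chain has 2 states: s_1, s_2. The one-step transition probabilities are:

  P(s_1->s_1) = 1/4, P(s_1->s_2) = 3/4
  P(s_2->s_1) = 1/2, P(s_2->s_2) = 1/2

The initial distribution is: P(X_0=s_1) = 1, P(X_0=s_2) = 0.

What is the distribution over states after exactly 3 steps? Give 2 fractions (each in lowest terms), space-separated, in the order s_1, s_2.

Propagating the distribution step by step (d_{t+1} = d_t * P):
d_0 = (s_1=1, s_2=0)
  d_1[s_1] = 1*1/4 + 0*1/2 = 1/4
  d_1[s_2] = 1*3/4 + 0*1/2 = 3/4
d_1 = (s_1=1/4, s_2=3/4)
  d_2[s_1] = 1/4*1/4 + 3/4*1/2 = 7/16
  d_2[s_2] = 1/4*3/4 + 3/4*1/2 = 9/16
d_2 = (s_1=7/16, s_2=9/16)
  d_3[s_1] = 7/16*1/4 + 9/16*1/2 = 25/64
  d_3[s_2] = 7/16*3/4 + 9/16*1/2 = 39/64
d_3 = (s_1=25/64, s_2=39/64)

Answer: 25/64 39/64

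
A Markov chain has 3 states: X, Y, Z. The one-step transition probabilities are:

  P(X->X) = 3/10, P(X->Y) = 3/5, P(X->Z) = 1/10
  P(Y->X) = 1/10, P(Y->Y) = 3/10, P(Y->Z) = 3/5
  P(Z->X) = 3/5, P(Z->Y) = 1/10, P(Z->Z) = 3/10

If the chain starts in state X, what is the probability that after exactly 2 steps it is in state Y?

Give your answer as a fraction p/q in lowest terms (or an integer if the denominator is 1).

Computing P^2 by repeated multiplication:
P^1 =
  X: [3/10, 3/5, 1/10]
  Y: [1/10, 3/10, 3/5]
  Z: [3/5, 1/10, 3/10]
P^2 =
  X: [21/100, 37/100, 21/50]
  Y: [21/50, 21/100, 37/100]
  Z: [37/100, 21/50, 21/100]

(P^2)[X -> Y] = 37/100

Answer: 37/100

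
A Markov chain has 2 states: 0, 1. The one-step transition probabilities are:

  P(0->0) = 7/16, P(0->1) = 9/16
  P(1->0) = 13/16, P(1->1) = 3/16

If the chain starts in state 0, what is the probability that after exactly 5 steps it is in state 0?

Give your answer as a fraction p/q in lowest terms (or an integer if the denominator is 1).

Computing P^5 by repeated multiplication:
P^1 =
  0: [7/16, 9/16]
  1: [13/16, 3/16]
P^2 =
  0: [83/128, 45/128]
  1: [65/128, 63/128]
P^3 =
  0: [583/1024, 441/1024]
  1: [637/1024, 387/1024]
P^4 =
  0: [4907/8192, 3285/8192]
  1: [4745/8192, 3447/8192]
P^5 =
  0: [38527/65536, 27009/65536]
  1: [39013/65536, 26523/65536]

(P^5)[0 -> 0] = 38527/65536

Answer: 38527/65536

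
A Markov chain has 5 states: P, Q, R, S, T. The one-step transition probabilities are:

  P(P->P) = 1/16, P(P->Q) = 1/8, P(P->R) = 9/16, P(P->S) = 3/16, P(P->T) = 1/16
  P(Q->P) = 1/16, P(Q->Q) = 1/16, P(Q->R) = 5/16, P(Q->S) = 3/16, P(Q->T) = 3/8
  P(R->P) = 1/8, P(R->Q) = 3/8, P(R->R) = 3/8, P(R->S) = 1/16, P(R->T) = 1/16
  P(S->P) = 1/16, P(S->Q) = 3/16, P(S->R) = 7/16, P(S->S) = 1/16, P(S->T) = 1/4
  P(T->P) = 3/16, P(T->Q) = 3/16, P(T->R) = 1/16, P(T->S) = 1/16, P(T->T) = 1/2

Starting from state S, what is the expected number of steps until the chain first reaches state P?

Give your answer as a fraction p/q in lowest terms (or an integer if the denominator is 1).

Let h_i = expected steps to first reach P from state i.
Boundary: h_P = 0.
First-step equations for the other states:
  h_Q = 1 + 1/16*h_P + 1/16*h_Q + 5/16*h_R + 3/16*h_S + 3/8*h_T
  h_R = 1 + 1/8*h_P + 3/8*h_Q + 3/8*h_R + 1/16*h_S + 1/16*h_T
  h_S = 1 + 1/16*h_P + 3/16*h_Q + 7/16*h_R + 1/16*h_S + 1/4*h_T
  h_T = 1 + 3/16*h_P + 3/16*h_Q + 1/16*h_R + 1/16*h_S + 1/2*h_T

Substituting h_P = 0 and rearranging gives the linear system (I - Q) h = 1:
  [15/16, -5/16, -3/16, -3/8] . (h_Q, h_R, h_S, h_T) = 1
  [-3/8, 5/8, -1/16, -1/16] . (h_Q, h_R, h_S, h_T) = 1
  [-3/16, -7/16, 15/16, -1/4] . (h_Q, h_R, h_S, h_T) = 1
  [-3/16, -1/16, -1/16, 1/2] . (h_Q, h_R, h_S, h_T) = 1

Solving yields:
  h_Q = 13648/1623
  h_R = 4448/541
  h_S = 4608/541
  h_T = 3920/541

Starting state is S, so the expected hitting time is h_S = 4608/541.

Answer: 4608/541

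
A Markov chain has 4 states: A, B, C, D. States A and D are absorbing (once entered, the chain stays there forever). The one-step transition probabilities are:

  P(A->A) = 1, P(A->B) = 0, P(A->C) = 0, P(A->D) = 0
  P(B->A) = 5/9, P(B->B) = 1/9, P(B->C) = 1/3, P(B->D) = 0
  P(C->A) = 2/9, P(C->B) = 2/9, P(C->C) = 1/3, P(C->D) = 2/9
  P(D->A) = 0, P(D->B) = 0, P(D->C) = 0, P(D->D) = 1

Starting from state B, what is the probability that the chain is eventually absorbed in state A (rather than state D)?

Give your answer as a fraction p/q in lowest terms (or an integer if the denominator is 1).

Answer: 6/7

Derivation:
Let a_i = P(absorbed in A | start in state i).
Boundary conditions: a_A = 1, a_D = 0.
For each transient state i, a_i = sum_j P(i->j) * a_j:
  a_B = 5/9*a_A + 1/9*a_B + 1/3*a_C + 0*a_D
  a_C = 2/9*a_A + 2/9*a_B + 1/3*a_C + 2/9*a_D

Substituting a_A = 1 and a_D = 0, rearrange to (I - Q) a = r where r[i] = P(i -> A):
  [8/9, -1/3] . (a_B, a_C) = 5/9
  [-2/9, 2/3] . (a_B, a_C) = 2/9

Solving yields:
  a_B = 6/7
  a_C = 13/21

Starting state is B, so the absorption probability is a_B = 6/7.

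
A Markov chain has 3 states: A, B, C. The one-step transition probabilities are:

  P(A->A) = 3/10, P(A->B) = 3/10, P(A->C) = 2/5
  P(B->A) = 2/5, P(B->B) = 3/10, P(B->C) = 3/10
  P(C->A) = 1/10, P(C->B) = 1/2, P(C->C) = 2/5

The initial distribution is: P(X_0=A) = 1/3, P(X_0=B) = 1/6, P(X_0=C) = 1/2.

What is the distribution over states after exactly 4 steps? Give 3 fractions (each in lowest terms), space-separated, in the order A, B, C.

Answer: 3971/15000 5587/15000 907/2500

Derivation:
Propagating the distribution step by step (d_{t+1} = d_t * P):
d_0 = (A=1/3, B=1/6, C=1/2)
  d_1[A] = 1/3*3/10 + 1/6*2/5 + 1/2*1/10 = 13/60
  d_1[B] = 1/3*3/10 + 1/6*3/10 + 1/2*1/2 = 2/5
  d_1[C] = 1/3*2/5 + 1/6*3/10 + 1/2*2/5 = 23/60
d_1 = (A=13/60, B=2/5, C=23/60)
  d_2[A] = 13/60*3/10 + 2/5*2/5 + 23/60*1/10 = 79/300
  d_2[B] = 13/60*3/10 + 2/5*3/10 + 23/60*1/2 = 113/300
  d_2[C] = 13/60*2/5 + 2/5*3/10 + 23/60*2/5 = 9/25
d_2 = (A=79/300, B=113/300, C=9/25)
  d_3[A] = 79/300*3/10 + 113/300*2/5 + 9/25*1/10 = 797/3000
  d_3[B] = 79/300*3/10 + 113/300*3/10 + 9/25*1/2 = 93/250
  d_3[C] = 79/300*2/5 + 113/300*3/10 + 9/25*2/5 = 1087/3000
d_3 = (A=797/3000, B=93/250, C=1087/3000)
  d_4[A] = 797/3000*3/10 + 93/250*2/5 + 1087/3000*1/10 = 3971/15000
  d_4[B] = 797/3000*3/10 + 93/250*3/10 + 1087/3000*1/2 = 5587/15000
  d_4[C] = 797/3000*2/5 + 93/250*3/10 + 1087/3000*2/5 = 907/2500
d_4 = (A=3971/15000, B=5587/15000, C=907/2500)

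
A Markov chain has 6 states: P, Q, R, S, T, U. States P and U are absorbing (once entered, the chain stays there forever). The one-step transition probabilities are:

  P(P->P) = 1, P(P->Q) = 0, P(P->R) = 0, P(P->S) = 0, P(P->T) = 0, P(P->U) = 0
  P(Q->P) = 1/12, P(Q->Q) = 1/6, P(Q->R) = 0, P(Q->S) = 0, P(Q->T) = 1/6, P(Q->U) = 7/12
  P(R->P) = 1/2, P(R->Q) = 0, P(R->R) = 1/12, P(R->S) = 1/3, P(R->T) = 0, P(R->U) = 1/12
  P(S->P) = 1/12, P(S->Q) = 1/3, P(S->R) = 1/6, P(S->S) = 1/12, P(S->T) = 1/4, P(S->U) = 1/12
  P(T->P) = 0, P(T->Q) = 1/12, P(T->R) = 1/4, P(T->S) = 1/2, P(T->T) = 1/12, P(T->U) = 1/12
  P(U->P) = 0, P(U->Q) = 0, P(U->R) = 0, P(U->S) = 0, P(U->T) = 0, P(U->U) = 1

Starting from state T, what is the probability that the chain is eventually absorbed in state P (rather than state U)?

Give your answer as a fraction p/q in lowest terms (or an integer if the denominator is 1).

Answer: 71/168

Derivation:
Let a_i = P(absorbed in P | start in state i).
Boundary conditions: a_P = 1, a_U = 0.
For each transient state i, a_i = sum_j P(i->j) * a_j:
  a_Q = 1/12*a_P + 1/6*a_Q + 0*a_R + 0*a_S + 1/6*a_T + 7/12*a_U
  a_R = 1/2*a_P + 0*a_Q + 1/12*a_R + 1/3*a_S + 0*a_T + 1/12*a_U
  a_S = 1/12*a_P + 1/3*a_Q + 1/6*a_R + 1/12*a_S + 1/4*a_T + 1/12*a_U
  a_T = 0*a_P + 1/12*a_Q + 1/4*a_R + 1/2*a_S + 1/12*a_T + 1/12*a_U

Substituting a_P = 1 and a_U = 0, rearrange to (I - Q) a = r where r[i] = P(i -> P):
  [5/6, 0, 0, -1/6] . (a_Q, a_R, a_S, a_T) = 1/12
  [0, 11/12, -1/3, 0] . (a_Q, a_R, a_S, a_T) = 1/2
  [-1/3, -1/6, 11/12, -1/4] . (a_Q, a_R, a_S, a_T) = 1/12
  [-1/12, -1/4, -1/2, 11/12] . (a_Q, a_R, a_S, a_T) = 0

Solving yields:
  a_Q = 31/168
  a_R = 29/42
  a_S = 67/168
  a_T = 71/168

Starting state is T, so the absorption probability is a_T = 71/168.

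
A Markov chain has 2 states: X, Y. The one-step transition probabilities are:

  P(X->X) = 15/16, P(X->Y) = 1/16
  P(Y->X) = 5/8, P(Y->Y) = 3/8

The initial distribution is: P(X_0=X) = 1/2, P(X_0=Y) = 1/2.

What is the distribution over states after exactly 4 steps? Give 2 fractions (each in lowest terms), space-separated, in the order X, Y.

Propagating the distribution step by step (d_{t+1} = d_t * P):
d_0 = (X=1/2, Y=1/2)
  d_1[X] = 1/2*15/16 + 1/2*5/8 = 25/32
  d_1[Y] = 1/2*1/16 + 1/2*3/8 = 7/32
d_1 = (X=25/32, Y=7/32)
  d_2[X] = 25/32*15/16 + 7/32*5/8 = 445/512
  d_2[Y] = 25/32*1/16 + 7/32*3/8 = 67/512
d_2 = (X=445/512, Y=67/512)
  d_3[X] = 445/512*15/16 + 67/512*5/8 = 7345/8192
  d_3[Y] = 445/512*1/16 + 67/512*3/8 = 847/8192
d_3 = (X=7345/8192, Y=847/8192)
  d_4[X] = 7345/8192*15/16 + 847/8192*5/8 = 118645/131072
  d_4[Y] = 7345/8192*1/16 + 847/8192*3/8 = 12427/131072
d_4 = (X=118645/131072, Y=12427/131072)

Answer: 118645/131072 12427/131072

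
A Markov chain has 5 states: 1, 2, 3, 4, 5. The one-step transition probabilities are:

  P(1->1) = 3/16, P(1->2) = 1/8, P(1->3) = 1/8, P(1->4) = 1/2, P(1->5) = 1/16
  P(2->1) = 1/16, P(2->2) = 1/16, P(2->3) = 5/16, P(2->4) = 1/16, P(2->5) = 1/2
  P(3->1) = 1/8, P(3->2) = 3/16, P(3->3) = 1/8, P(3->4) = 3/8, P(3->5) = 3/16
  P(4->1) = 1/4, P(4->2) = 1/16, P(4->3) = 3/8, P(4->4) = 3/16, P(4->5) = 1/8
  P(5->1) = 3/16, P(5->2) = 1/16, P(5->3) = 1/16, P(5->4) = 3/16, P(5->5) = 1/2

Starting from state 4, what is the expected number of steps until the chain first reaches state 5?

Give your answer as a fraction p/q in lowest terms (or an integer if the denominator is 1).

Let h_i = expected steps to first reach 5 from state i.
Boundary: h_5 = 0.
First-step equations for the other states:
  h_1 = 1 + 3/16*h_1 + 1/8*h_2 + 1/8*h_3 + 1/2*h_4 + 1/16*h_5
  h_2 = 1 + 1/16*h_1 + 1/16*h_2 + 5/16*h_3 + 1/16*h_4 + 1/2*h_5
  h_3 = 1 + 1/8*h_1 + 3/16*h_2 + 1/8*h_3 + 3/8*h_4 + 3/16*h_5
  h_4 = 1 + 1/4*h_1 + 1/16*h_2 + 3/8*h_3 + 3/16*h_4 + 1/8*h_5

Substituting h_5 = 0 and rearranging gives the linear system (I - Q) h = 1:
  [13/16, -1/8, -1/8, -1/2] . (h_1, h_2, h_3, h_4) = 1
  [-1/16, 15/16, -5/16, -1/16] . (h_1, h_2, h_3, h_4) = 1
  [-1/8, -3/16, 7/8, -3/8] . (h_1, h_2, h_3, h_4) = 1
  [-1/4, -1/16, -3/8, 13/16] . (h_1, h_2, h_3, h_4) = 1

Solving yields:
  h_1 = 18224/2915
  h_2 = 10672/2915
  h_3 = 3120/583
  h_4 = 17216/2915

Starting state is 4, so the expected hitting time is h_4 = 17216/2915.

Answer: 17216/2915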